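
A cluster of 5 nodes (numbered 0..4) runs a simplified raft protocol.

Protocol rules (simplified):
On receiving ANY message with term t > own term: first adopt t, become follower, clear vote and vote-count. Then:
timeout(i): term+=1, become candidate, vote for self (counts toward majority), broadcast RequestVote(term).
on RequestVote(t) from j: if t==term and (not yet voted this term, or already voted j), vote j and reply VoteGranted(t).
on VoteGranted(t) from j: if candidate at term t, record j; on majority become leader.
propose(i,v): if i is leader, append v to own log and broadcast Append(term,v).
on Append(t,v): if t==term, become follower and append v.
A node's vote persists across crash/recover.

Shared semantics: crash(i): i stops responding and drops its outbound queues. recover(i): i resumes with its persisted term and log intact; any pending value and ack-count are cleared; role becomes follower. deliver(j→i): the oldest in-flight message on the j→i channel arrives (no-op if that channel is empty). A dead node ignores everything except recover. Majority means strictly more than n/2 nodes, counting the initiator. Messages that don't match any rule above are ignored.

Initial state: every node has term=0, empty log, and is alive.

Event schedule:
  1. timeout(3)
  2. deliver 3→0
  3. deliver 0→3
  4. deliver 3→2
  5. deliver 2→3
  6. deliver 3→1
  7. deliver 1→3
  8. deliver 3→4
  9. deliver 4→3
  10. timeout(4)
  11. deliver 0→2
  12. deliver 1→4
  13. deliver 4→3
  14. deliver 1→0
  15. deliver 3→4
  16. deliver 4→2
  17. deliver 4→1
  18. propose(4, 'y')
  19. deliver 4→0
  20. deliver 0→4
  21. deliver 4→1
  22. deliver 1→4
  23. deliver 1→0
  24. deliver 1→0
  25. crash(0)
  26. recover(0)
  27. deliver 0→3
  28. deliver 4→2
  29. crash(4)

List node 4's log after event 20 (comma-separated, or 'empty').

1. timeout(3):  <3:cand t1 ->
2. deliver 3→0:  <0:foll t1 ->
3. deliver 0→3:  nop
4. deliver 3→2:  <2:foll t1 ->
5. deliver 2→3:  <3:lead t1 ->
6. deliver 3→1:  <1:foll t1 ->
7. deliver 1→3:  nop
8. deliver 3→4:  <4:foll t1 ->
9. deliver 4→3:  nop
10. timeout(4):  <4:cand t2 ->
11. deliver 0→2:  nop
12. deliver 1→4:  nop
13. deliver 4→3:  <3:foll t2 ->
14. deliver 1→0:  nop
15. deliver 3→4:  nop
16. deliver 4→2:  <2:foll t2 ->
17. deliver 4→1:  <1:foll t2 ->
18. propose(4,'y'):  nop
19. deliver 4→0:  <0:foll t2 ->
20. deliver 0→4:  <4:lead t2 ->

empty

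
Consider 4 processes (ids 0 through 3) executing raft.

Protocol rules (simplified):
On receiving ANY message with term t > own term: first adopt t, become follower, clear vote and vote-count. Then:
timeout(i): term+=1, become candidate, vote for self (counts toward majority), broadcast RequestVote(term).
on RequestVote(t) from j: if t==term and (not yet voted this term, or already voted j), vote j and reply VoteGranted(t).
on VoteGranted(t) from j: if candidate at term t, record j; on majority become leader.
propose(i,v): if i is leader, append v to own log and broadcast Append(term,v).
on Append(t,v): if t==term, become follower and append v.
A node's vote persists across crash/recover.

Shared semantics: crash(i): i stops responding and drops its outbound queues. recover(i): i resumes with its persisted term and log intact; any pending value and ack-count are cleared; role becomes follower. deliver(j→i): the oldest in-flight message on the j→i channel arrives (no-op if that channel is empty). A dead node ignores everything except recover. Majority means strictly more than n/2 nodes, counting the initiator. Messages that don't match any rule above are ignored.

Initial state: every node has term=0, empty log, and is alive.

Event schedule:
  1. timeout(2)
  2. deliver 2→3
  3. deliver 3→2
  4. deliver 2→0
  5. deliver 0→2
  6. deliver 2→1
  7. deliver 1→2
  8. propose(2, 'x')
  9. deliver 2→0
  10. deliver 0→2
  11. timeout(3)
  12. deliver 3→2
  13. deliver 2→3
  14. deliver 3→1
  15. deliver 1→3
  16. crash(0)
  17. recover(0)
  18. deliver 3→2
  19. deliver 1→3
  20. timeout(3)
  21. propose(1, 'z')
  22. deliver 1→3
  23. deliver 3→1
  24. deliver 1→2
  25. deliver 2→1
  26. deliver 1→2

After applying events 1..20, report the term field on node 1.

2

1. timeout(2):  <2:cand t1 ->
2. deliver 2→3:  <3:foll t1 ->
3. deliver 3→2:  nop
4. deliver 2→0:  <0:foll t1 ->
5. deliver 0→2:  <2:lead t1 ->
6. deliver 2→1:  <1:foll t1 ->
7. deliver 1→2:  nop
8. propose(2,'x'):  <2:lead t1 x>
9. deliver 2→0:  <0:foll t1 x>
10. deliver 0→2:  nop
11. timeout(3):  <3:cand t2 ->
12. deliver 3→2:  <2:foll t2 x>
13. deliver 2→3:  nop
14. deliver 3→1:  <1:foll t2 ->
15. deliver 1→3:  nop
16. crash(0):  <0:✗foll t1 x>
17. recover(0):  <0:foll t1 x>
18. deliver 3→2:  nop
19. deliver 1→3:  nop
20. timeout(3):  <3:cand t3 ->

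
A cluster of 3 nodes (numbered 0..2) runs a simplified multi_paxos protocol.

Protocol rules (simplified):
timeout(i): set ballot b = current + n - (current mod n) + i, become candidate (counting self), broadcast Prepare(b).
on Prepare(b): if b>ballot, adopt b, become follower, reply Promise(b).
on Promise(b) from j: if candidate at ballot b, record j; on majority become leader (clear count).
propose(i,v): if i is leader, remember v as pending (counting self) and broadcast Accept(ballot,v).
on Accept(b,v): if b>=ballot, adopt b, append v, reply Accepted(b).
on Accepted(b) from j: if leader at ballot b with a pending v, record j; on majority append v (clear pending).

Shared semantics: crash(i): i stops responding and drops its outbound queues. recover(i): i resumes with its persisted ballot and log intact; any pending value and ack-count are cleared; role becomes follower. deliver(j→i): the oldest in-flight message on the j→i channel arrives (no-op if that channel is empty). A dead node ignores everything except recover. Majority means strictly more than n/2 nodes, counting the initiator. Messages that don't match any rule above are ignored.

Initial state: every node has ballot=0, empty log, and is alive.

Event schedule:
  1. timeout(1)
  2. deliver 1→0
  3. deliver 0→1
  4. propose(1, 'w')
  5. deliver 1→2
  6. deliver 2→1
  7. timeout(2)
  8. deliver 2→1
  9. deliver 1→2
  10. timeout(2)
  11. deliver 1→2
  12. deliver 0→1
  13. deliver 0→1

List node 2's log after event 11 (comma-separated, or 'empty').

[1] timeout(1) → N1(cand b4 [-])
[2] deliver 1→0 → N0(foll b4 [-])
[3] deliver 0→1 → N1(lead b4 [-])
[4] propose(1,'w') → ∅
[5] deliver 1→2 → N2(foll b4 [-])
[6] deliver 2→1 → ∅
[7] timeout(2) → N2(cand b8 [-])
[8] deliver 2→1 → N1(foll b8 [-])
[9] deliver 1→2 → ∅
[10] timeout(2) → N2(cand b11 [-])
[11] deliver 1→2 → ∅

empty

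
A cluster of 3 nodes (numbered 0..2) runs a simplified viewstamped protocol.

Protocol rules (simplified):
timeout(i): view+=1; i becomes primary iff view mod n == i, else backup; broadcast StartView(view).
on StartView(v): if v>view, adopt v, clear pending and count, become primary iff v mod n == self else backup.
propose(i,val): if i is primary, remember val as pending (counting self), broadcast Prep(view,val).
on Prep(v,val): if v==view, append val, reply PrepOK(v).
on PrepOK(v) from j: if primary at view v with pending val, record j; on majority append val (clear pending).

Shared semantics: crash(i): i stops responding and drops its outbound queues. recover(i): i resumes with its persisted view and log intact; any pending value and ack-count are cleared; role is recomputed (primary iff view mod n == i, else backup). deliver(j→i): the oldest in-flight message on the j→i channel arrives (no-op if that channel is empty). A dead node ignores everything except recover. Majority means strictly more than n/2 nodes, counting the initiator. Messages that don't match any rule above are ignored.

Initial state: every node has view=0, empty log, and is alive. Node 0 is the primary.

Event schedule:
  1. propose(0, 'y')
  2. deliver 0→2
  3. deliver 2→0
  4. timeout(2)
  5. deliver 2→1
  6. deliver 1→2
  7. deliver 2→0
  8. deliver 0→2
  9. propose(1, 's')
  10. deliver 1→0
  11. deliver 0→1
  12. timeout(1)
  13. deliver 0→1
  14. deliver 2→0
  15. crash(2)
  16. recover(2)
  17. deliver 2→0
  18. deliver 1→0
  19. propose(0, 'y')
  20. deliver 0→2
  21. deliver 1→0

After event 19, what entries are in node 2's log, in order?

step 1 propose(0,'y'): —
step 2 deliver 0→2: 2={back,v=0,log=y}
step 3 deliver 2→0: 0={prim,v=0,log=y}
step 4 timeout(2): 2={back,v=1,log=y}
step 5 deliver 2→1: 1={prim,v=1,log=-}
step 6 deliver 1→2: —
step 7 deliver 2→0: 0={back,v=1,log=y}
step 8 deliver 0→2: —
step 9 propose(1,'s'): —
step 10 deliver 1→0: 0={back,v=1,log=y,s}
step 11 deliver 0→1: —
step 12 timeout(1): 1={back,v=2,log=-}
step 13 deliver 0→1: —
step 14 deliver 2→0: —
step 15 crash(2): 2={✗back,v=1,log=y}
step 16 recover(2): 2={back,v=1,log=y}
step 17 deliver 2→0: —
step 18 deliver 1→0: 0={back,v=2,log=y,s}
step 19 propose(0,'y'): —

y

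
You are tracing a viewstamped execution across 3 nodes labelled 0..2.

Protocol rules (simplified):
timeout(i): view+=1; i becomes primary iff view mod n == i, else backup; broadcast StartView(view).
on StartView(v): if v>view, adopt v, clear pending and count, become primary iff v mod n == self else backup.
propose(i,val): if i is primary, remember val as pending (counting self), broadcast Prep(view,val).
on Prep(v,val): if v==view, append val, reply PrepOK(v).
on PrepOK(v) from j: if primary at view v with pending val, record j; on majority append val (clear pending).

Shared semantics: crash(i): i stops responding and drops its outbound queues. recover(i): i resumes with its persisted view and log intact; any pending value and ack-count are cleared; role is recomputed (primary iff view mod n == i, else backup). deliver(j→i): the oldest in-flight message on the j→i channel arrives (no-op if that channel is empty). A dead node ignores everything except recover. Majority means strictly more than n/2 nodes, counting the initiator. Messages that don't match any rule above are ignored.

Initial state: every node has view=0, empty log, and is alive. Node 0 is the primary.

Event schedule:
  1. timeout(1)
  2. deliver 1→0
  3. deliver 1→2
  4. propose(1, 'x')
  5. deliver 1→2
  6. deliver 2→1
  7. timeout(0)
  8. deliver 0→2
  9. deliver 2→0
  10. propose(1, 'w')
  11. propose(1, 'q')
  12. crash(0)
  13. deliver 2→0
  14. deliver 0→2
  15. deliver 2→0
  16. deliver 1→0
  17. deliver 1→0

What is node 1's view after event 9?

1

after 1 — timeout(1): n1:prim/v1/[-]
after 2 — deliver 1→0: n0:back/v1/[-]
after 3 — deliver 1→2: n2:back/v1/[-]
after 4 — propose(1,'x'): ·
after 5 — deliver 1→2: n2:back/v1/[x]
after 6 — deliver 2→1: n1:prim/v1/[x]
after 7 — timeout(0): n0:back/v2/[-]
after 8 — deliver 0→2: n2:prim/v2/[x]
after 9 — deliver 2→0: ·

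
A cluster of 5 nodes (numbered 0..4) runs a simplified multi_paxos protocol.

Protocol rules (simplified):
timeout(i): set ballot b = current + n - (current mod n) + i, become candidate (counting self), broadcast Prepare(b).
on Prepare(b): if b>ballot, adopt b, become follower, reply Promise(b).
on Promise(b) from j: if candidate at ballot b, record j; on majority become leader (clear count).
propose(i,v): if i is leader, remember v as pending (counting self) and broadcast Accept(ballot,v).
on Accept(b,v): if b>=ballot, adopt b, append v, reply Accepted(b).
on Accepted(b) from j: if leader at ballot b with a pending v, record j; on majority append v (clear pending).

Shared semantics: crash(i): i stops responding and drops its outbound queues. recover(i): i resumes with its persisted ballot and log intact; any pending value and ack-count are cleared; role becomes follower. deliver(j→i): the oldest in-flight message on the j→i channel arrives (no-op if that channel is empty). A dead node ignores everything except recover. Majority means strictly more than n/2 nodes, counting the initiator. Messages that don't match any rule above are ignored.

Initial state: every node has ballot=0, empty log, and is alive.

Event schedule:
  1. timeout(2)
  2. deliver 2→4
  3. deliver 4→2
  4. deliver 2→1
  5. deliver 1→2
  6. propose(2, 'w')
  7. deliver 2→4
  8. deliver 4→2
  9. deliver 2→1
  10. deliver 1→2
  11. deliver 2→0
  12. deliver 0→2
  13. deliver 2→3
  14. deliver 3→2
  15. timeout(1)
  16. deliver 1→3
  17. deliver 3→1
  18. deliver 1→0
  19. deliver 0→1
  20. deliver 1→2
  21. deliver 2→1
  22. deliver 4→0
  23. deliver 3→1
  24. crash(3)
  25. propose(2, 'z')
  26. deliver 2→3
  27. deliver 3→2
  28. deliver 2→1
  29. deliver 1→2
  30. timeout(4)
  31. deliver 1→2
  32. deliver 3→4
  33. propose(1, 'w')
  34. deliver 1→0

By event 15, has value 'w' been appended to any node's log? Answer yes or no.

yes

after 1 — timeout(2): n2:cand/b7/[-]
after 2 — deliver 2→4: n4:foll/b7/[-]
after 3 — deliver 4→2: ·
after 4 — deliver 2→1: n1:foll/b7/[-]
after 5 — deliver 1→2: n2:lead/b7/[-]
after 6 — propose(2,'w'): ·
after 7 — deliver 2→4: n4:foll/b7/[w]
after 8 — deliver 4→2: ·
after 9 — deliver 2→1: n1:foll/b7/[w]
after 10 — deliver 1→2: n2:lead/b7/[w]
after 11 — deliver 2→0: n0:foll/b7/[-]
after 12 — deliver 0→2: ·
after 13 — deliver 2→3: n3:foll/b7/[-]
after 14 — deliver 3→2: ·
after 15 — timeout(1): n1:cand/b11/[w]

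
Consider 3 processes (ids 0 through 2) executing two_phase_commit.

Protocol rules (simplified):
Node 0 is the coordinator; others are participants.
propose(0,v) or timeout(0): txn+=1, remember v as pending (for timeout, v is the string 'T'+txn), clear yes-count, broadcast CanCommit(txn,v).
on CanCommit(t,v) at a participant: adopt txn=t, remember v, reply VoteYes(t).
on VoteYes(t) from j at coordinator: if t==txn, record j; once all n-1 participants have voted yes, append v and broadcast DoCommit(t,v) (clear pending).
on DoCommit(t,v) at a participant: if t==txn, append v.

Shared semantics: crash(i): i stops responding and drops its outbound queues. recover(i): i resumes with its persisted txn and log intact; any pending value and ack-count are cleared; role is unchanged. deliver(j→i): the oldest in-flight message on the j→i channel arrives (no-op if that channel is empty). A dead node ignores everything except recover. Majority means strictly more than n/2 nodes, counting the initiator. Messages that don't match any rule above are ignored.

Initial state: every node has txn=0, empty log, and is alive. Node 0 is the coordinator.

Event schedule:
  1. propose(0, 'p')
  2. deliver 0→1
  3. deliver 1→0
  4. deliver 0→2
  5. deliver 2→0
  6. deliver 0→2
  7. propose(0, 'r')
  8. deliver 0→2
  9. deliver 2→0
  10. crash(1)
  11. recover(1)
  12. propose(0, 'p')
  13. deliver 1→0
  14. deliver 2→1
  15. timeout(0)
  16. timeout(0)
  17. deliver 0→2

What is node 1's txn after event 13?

1

[1] propose(0,'p') → N0(coor t1 [-])
[2] deliver 0→1 → N1(part t1 [-])
[3] deliver 1→0 → ∅
[4] deliver 0→2 → N2(part t1 [-])
[5] deliver 2→0 → N0(coor t1 [p])
[6] deliver 0→2 → N2(part t1 [p])
[7] propose(0,'r') → N0(coor t2 [p])
[8] deliver 0→2 → N2(part t2 [p])
[9] deliver 2→0 → ∅
[10] crash(1) → N1(✗part t1 [-])
[11] recover(1) → N1(part t1 [-])
[12] propose(0,'p') → N0(coor t3 [p])
[13] deliver 1→0 → ∅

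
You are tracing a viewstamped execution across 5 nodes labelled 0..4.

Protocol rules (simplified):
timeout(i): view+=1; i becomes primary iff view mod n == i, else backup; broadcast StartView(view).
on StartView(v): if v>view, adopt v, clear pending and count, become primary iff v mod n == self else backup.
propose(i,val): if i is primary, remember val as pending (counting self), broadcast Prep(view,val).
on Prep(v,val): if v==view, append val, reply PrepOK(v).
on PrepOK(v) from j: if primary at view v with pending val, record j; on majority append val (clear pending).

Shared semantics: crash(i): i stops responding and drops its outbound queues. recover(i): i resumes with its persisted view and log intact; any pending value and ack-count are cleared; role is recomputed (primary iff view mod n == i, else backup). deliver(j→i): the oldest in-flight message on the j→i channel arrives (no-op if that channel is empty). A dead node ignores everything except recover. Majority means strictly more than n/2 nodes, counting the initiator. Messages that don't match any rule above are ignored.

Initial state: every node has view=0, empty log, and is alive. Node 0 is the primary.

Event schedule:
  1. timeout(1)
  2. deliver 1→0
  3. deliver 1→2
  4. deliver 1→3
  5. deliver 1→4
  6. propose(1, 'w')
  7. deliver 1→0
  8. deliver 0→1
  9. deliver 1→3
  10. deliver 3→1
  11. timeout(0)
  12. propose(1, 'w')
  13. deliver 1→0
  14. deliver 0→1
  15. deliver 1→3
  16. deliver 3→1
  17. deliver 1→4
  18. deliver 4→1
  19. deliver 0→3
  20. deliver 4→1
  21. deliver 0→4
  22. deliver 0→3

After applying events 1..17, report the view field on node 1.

e1 timeout(1): 1[prim,v=1,-]
e2 deliver 1→0: 0[back,v=1,-]
e3 deliver 1→2: 2[back,v=1,-]
e4 deliver 1→3: 3[back,v=1,-]
e5 deliver 1→4: 4[back,v=1,-]
e6 propose(1,'w'): ·
e7 deliver 1→0: 0[back,v=1,w]
e8 deliver 0→1: ·
e9 deliver 1→3: 3[back,v=1,w]
e10 deliver 3→1: 1[prim,v=1,w]
e11 timeout(0): 0[back,v=2,w]
e12 propose(1,'w'): ·
e13 deliver 1→0: ·
e14 deliver 0→1: 1[back,v=2,w]
e15 deliver 1→3: 3[back,v=1,w,w]
e16 deliver 3→1: ·
e17 deliver 1→4: 4[back,v=1,w]

2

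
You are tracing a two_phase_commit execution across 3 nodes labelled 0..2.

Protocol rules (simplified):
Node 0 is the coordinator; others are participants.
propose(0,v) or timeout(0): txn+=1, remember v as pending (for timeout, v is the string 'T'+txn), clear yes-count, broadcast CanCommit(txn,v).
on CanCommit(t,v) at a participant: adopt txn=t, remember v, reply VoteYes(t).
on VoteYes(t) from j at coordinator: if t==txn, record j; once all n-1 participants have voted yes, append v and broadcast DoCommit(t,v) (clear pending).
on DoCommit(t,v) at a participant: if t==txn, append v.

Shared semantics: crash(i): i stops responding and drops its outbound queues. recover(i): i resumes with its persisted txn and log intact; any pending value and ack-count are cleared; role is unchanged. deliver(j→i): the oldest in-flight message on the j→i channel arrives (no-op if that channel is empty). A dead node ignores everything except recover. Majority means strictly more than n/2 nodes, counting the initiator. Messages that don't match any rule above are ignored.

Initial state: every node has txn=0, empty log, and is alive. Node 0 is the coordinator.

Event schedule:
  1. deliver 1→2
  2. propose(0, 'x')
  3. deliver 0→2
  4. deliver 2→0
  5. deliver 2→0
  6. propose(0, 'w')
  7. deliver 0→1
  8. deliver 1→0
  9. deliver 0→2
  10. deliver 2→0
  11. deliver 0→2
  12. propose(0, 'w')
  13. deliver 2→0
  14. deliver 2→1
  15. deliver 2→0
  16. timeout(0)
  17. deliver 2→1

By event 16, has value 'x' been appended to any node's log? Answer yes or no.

1. deliver 1→2:  nop
2. propose(0,'x'):  <0:coor t1 ->
3. deliver 0→2:  <2:part t1 ->
4. deliver 2→0:  nop
5. deliver 2→0:  nop
6. propose(0,'w'):  <0:coor t2 ->
7. deliver 0→1:  <1:part t1 ->
8. deliver 1→0:  nop
9. deliver 0→2:  <2:part t2 ->
10. deliver 2→0:  nop
11. deliver 0→2:  nop
12. propose(0,'w'):  <0:coor t3 ->
13. deliver 2→0:  nop
14. deliver 2→1:  nop
15. deliver 2→0:  nop
16. timeout(0):  <0:coor t4 ->

no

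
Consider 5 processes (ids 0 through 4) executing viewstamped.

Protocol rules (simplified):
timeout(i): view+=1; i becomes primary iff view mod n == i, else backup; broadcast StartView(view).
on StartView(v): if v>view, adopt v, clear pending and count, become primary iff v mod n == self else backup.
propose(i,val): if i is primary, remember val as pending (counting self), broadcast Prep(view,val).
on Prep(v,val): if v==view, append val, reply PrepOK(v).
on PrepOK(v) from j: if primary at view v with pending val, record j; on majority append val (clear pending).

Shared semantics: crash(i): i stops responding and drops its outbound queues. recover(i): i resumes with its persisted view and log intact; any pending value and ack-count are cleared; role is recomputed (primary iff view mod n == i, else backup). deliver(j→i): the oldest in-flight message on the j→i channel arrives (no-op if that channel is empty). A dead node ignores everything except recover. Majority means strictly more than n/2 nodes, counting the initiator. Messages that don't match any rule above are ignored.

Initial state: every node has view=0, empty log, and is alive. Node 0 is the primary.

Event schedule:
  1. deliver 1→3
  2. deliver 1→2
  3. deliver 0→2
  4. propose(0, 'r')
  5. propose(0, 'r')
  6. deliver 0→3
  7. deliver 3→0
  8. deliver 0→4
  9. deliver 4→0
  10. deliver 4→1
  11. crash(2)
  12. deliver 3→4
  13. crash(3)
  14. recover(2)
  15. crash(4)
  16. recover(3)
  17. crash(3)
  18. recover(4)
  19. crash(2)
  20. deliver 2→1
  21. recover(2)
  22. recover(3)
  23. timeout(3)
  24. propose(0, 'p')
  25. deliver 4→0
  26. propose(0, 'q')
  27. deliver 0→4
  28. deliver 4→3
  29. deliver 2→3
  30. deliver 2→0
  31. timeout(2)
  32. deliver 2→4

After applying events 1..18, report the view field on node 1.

e1 deliver 1→3: ·
e2 deliver 1→2: ·
e3 deliver 0→2: ·
e4 propose(0,'r'): ·
e5 propose(0,'r'): ·
e6 deliver 0→3: 3[back,v=0,r]
e7 deliver 3→0: ·
e8 deliver 0→4: 4[back,v=0,r]
e9 deliver 4→0: 0[prim,v=0,r]
e10 deliver 4→1: ·
e11 crash(2): 2[✗back,v=0,-]
e12 deliver 3→4: ·
e13 crash(3): 3[✗back,v=0,r]
e14 recover(2): 2[back,v=0,-]
e15 crash(4): 4[✗back,v=0,r]
e16 recover(3): 3[back,v=0,r]
e17 crash(3): 3[✗back,v=0,r]
e18 recover(4): 4[back,v=0,r]

0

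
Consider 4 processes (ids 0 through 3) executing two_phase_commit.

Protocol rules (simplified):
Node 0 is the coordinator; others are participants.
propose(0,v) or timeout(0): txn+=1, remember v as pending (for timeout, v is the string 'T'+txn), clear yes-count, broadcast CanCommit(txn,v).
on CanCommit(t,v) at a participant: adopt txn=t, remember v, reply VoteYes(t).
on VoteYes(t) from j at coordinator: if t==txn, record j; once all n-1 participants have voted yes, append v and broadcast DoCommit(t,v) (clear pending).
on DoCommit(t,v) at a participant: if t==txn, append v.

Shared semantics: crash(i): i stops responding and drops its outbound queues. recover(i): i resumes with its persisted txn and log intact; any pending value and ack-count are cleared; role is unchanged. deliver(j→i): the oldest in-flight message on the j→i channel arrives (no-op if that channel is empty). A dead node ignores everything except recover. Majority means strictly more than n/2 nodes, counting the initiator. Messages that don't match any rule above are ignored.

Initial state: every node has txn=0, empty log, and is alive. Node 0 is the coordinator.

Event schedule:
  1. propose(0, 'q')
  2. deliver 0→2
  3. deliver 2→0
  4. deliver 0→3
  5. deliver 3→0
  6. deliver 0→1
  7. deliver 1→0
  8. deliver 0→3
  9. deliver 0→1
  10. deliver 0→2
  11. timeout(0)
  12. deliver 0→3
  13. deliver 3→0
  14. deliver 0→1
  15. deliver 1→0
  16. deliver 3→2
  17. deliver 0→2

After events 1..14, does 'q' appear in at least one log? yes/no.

step 1 propose(0,'q'): 0={coor,t=1,log=-}
step 2 deliver 0→2: 2={part,t=1,log=-}
step 3 deliver 2→0: —
step 4 deliver 0→3: 3={part,t=1,log=-}
step 5 deliver 3→0: —
step 6 deliver 0→1: 1={part,t=1,log=-}
step 7 deliver 1→0: 0={coor,t=1,log=q}
step 8 deliver 0→3: 3={part,t=1,log=q}
step 9 deliver 0→1: 1={part,t=1,log=q}
step 10 deliver 0→2: 2={part,t=1,log=q}
step 11 timeout(0): 0={coor,t=2,log=q}
step 12 deliver 0→3: 3={part,t=2,log=q}
step 13 deliver 3→0: —
step 14 deliver 0→1: 1={part,t=2,log=q}

yes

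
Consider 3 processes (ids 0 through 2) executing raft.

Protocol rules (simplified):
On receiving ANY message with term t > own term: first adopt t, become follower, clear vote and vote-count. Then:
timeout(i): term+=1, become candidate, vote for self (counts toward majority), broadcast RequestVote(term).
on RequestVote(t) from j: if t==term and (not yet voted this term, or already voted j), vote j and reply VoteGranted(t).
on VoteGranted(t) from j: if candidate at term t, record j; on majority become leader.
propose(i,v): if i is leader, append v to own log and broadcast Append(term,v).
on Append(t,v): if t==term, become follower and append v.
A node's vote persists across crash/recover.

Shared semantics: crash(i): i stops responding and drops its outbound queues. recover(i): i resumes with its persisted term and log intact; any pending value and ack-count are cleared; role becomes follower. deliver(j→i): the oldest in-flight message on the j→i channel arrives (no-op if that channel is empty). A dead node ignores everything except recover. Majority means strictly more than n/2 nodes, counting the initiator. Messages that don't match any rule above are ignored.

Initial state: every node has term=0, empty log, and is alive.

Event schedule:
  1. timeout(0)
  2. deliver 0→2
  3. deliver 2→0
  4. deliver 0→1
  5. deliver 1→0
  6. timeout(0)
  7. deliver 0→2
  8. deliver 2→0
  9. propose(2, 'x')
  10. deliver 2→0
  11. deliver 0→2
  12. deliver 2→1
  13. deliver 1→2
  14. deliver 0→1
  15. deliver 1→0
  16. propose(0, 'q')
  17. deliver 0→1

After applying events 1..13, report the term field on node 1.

e1 timeout(0): 0[cand,t=1,-]
e2 deliver 0→2: 2[foll,t=1,-]
e3 deliver 2→0: 0[lead,t=1,-]
e4 deliver 0→1: 1[foll,t=1,-]
e5 deliver 1→0: ·
e6 timeout(0): 0[cand,t=2,-]
e7 deliver 0→2: 2[foll,t=2,-]
e8 deliver 2→0: 0[lead,t=2,-]
e9 propose(2,'x'): ·
e10 deliver 2→0: ·
e11 deliver 0→2: ·
e12 deliver 2→1: ·
e13 deliver 1→2: ·

1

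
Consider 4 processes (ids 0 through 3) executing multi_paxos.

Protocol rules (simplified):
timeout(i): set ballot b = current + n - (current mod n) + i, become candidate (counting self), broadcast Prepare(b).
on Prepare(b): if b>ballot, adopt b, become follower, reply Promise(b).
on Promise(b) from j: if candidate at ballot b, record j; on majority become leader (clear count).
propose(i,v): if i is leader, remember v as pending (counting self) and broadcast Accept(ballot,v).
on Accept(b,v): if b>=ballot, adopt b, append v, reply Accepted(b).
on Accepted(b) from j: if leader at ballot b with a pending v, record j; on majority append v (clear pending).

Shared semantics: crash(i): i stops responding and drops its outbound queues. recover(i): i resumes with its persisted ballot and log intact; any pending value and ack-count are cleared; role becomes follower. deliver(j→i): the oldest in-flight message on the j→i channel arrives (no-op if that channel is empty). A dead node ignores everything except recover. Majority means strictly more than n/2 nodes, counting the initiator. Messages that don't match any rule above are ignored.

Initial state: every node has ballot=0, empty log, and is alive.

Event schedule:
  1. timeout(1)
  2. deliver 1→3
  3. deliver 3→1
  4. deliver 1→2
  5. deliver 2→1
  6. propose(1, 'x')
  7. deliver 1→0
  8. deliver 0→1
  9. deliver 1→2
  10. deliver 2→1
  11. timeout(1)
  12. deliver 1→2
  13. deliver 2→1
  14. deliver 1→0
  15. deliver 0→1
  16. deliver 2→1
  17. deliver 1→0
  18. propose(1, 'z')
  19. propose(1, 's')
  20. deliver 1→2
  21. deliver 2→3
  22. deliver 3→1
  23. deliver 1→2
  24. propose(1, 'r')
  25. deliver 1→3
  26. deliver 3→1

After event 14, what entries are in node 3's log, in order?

e1 timeout(1): 1[cand,b=5,-]
e2 deliver 1→3: 3[foll,b=5,-]
e3 deliver 3→1: ·
e4 deliver 1→2: 2[foll,b=5,-]
e5 deliver 2→1: 1[lead,b=5,-]
e6 propose(1,'x'): ·
e7 deliver 1→0: 0[foll,b=5,-]
e8 deliver 0→1: ·
e9 deliver 1→2: 2[foll,b=5,x]
e10 deliver 2→1: ·
e11 timeout(1): 1[cand,b=9,-]
e12 deliver 1→2: 2[foll,b=9,x]
e13 deliver 2→1: ·
e14 deliver 1→0: 0[foll,b=5,x]

empty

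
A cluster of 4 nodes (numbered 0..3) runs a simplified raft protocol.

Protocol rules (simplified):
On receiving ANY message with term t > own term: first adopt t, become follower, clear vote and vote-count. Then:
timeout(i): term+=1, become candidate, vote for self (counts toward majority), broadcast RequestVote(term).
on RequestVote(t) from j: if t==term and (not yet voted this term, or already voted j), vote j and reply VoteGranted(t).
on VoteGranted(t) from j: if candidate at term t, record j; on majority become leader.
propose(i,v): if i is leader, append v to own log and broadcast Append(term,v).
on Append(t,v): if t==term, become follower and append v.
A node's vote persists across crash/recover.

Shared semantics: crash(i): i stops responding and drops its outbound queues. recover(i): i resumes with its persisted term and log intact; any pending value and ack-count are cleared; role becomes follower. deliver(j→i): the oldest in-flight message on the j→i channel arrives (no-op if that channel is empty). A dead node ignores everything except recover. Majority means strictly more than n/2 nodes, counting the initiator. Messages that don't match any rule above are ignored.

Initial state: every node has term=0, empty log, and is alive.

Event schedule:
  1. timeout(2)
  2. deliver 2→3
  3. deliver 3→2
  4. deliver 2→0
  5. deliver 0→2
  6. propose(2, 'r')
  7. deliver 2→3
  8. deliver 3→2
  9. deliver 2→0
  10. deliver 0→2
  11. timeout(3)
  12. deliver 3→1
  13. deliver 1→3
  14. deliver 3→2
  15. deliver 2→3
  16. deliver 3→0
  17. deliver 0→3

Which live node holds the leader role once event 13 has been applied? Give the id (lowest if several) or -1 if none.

1. timeout(2):  <2:cand t1 ->
2. deliver 2→3:  <3:foll t1 ->
3. deliver 3→2:  nop
4. deliver 2→0:  <0:foll t1 ->
5. deliver 0→2:  <2:lead t1 ->
6. propose(2,'r'):  <2:lead t1 r>
7. deliver 2→3:  <3:foll t1 r>
8. deliver 3→2:  nop
9. deliver 2→0:  <0:foll t1 r>
10. deliver 0→2:  nop
11. timeout(3):  <3:cand t2 r>
12. deliver 3→1:  <1:foll t2 ->
13. deliver 1→3:  nop

2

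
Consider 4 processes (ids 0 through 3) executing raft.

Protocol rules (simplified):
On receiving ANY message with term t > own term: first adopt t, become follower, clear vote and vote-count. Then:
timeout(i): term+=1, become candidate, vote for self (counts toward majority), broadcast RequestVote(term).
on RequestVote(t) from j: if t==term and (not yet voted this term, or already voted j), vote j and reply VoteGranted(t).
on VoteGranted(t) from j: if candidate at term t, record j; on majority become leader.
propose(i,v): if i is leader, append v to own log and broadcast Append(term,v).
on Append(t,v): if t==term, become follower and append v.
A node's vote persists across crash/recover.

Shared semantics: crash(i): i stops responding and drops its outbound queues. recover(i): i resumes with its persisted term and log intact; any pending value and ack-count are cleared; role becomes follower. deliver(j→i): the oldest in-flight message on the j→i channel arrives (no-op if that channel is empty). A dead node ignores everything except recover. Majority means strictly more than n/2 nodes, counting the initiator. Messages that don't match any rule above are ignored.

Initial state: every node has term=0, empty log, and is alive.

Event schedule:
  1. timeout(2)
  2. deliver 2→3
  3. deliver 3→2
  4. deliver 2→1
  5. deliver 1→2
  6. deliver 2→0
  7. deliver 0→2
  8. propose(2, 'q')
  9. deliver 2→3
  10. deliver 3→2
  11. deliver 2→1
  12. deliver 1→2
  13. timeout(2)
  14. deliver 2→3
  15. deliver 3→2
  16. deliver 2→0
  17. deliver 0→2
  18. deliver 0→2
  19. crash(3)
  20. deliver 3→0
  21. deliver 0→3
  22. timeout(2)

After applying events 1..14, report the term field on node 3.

2

step 1 timeout(2): 2={cand,t=1,log=-}
step 2 deliver 2→3: 3={foll,t=1,log=-}
step 3 deliver 3→2: —
step 4 deliver 2→1: 1={foll,t=1,log=-}
step 5 deliver 1→2: 2={lead,t=1,log=-}
step 6 deliver 2→0: 0={foll,t=1,log=-}
step 7 deliver 0→2: —
step 8 propose(2,'q'): 2={lead,t=1,log=q}
step 9 deliver 2→3: 3={foll,t=1,log=q}
step 10 deliver 3→2: —
step 11 deliver 2→1: 1={foll,t=1,log=q}
step 12 deliver 1→2: —
step 13 timeout(2): 2={cand,t=2,log=q}
step 14 deliver 2→3: 3={foll,t=2,log=q}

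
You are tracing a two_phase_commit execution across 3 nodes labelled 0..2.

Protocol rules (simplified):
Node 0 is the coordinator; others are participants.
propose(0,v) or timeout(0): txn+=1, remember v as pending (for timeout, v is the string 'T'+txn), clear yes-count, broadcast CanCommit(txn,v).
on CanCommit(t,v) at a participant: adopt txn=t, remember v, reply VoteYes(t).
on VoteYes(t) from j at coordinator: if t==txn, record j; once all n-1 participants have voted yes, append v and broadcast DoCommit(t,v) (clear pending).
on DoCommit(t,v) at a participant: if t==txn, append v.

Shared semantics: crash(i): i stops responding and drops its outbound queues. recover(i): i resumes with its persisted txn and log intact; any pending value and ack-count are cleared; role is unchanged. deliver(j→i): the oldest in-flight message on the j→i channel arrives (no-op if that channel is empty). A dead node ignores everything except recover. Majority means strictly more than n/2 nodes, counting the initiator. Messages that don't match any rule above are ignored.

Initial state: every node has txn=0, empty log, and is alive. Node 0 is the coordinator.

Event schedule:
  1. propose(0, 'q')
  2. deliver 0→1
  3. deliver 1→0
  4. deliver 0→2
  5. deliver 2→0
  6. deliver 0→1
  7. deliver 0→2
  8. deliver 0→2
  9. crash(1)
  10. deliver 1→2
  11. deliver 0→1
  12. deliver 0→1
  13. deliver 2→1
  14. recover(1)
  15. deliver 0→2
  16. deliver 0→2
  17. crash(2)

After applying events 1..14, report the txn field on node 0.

1

e1 propose(0,'q'): 0[coor,t=1,-]
e2 deliver 0→1: 1[part,t=1,-]
e3 deliver 1→0: ·
e4 deliver 0→2: 2[part,t=1,-]
e5 deliver 2→0: 0[coor,t=1,q]
e6 deliver 0→1: 1[part,t=1,q]
e7 deliver 0→2: 2[part,t=1,q]
e8 deliver 0→2: ·
e9 crash(1): 1[✗part,t=1,q]
e10 deliver 1→2: ·
e11 deliver 0→1: ·
e12 deliver 0→1: ·
e13 deliver 2→1: ·
e14 recover(1): 1[part,t=1,q]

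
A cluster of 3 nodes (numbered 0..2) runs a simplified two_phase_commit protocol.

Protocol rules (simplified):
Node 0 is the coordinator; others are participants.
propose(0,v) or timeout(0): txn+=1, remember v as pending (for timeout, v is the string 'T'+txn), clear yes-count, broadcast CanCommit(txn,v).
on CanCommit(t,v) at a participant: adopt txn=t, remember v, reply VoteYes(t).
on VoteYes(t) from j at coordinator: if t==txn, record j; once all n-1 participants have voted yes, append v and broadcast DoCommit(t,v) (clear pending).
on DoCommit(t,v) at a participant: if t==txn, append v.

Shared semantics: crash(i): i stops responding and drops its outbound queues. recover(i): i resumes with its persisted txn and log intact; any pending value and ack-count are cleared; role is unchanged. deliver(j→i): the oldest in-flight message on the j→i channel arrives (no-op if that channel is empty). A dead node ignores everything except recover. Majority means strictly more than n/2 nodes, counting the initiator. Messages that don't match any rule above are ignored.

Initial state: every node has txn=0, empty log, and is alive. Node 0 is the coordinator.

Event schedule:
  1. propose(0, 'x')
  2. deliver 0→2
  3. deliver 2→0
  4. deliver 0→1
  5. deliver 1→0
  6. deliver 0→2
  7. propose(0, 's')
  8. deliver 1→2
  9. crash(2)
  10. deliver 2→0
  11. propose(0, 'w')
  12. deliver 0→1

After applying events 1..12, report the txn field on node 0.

3

after 1 — propose(0,'x'): n0:coor/t1/[-]
after 2 — deliver 0→2: n2:part/t1/[-]
after 3 — deliver 2→0: ·
after 4 — deliver 0→1: n1:part/t1/[-]
after 5 — deliver 1→0: n0:coor/t1/[x]
after 6 — deliver 0→2: n2:part/t1/[x]
after 7 — propose(0,'s'): n0:coor/t2/[x]
after 8 — deliver 1→2: ·
after 9 — crash(2): n2:✗part/t1/[x]
after 10 — deliver 2→0: ·
after 11 — propose(0,'w'): n0:coor/t3/[x]
after 12 — deliver 0→1: n1:part/t1/[x]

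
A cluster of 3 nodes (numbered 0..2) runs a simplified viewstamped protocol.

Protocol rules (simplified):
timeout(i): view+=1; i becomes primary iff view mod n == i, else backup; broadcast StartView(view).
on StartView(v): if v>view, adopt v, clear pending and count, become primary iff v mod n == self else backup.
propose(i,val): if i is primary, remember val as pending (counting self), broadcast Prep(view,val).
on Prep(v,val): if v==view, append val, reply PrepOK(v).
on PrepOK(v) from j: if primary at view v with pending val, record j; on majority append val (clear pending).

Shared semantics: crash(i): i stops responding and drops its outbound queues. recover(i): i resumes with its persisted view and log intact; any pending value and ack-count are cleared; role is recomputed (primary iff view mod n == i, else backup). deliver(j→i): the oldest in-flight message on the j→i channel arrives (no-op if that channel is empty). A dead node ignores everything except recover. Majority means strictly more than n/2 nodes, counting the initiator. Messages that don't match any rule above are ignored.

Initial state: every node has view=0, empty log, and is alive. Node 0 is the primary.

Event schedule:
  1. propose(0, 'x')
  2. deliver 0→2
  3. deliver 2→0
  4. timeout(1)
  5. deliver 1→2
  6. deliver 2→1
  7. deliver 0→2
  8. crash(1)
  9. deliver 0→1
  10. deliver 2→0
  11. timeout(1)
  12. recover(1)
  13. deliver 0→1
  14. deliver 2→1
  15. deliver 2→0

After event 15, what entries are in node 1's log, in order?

after 1 — propose(0,'x'): ·
after 2 — deliver 0→2: n2:back/v0/[x]
after 3 — deliver 2→0: n0:prim/v0/[x]
after 4 — timeout(1): n1:prim/v1/[-]
after 5 — deliver 1→2: n2:back/v1/[x]
after 6 — deliver 2→1: ·
after 7 — deliver 0→2: ·
after 8 — crash(1): n1:✗prim/v1/[-]
after 9 — deliver 0→1: ·
after 10 — deliver 2→0: ·
after 11 — timeout(1): ·
after 12 — recover(1): n1:prim/v1/[-]
after 13 — deliver 0→1: ·
after 14 — deliver 2→1: ·
after 15 — deliver 2→0: ·

empty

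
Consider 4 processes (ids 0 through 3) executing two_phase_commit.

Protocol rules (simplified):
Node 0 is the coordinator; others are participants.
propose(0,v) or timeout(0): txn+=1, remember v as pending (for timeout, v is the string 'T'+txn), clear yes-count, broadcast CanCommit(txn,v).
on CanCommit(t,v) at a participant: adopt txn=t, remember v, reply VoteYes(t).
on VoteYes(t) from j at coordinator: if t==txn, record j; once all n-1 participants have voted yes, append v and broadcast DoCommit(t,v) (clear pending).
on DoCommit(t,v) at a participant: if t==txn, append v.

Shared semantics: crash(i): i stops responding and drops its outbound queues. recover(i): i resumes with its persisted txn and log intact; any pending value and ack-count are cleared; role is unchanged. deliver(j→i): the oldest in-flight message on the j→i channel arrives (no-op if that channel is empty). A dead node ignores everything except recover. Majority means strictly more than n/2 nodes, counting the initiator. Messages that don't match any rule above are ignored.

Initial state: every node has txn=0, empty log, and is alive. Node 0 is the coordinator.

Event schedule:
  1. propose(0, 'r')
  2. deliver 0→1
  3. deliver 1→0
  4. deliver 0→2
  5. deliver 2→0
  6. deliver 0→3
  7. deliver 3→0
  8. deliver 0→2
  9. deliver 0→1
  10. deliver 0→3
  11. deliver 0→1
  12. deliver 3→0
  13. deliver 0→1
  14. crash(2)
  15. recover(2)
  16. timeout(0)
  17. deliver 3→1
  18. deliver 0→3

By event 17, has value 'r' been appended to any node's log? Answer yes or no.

yes

1. propose(0,'r'):  <0:coor t1 ->
2. deliver 0→1:  <1:part t1 ->
3. deliver 1→0:  nop
4. deliver 0→2:  <2:part t1 ->
5. deliver 2→0:  nop
6. deliver 0→3:  <3:part t1 ->
7. deliver 3→0:  <0:coor t1 r>
8. deliver 0→2:  <2:part t1 r>
9. deliver 0→1:  <1:part t1 r>
10. deliver 0→3:  <3:part t1 r>
11. deliver 0→1:  nop
12. deliver 3→0:  nop
13. deliver 0→1:  nop
14. crash(2):  <2:✗part t1 r>
15. recover(2):  <2:part t1 r>
16. timeout(0):  <0:coor t2 r>
17. deliver 3→1:  nop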